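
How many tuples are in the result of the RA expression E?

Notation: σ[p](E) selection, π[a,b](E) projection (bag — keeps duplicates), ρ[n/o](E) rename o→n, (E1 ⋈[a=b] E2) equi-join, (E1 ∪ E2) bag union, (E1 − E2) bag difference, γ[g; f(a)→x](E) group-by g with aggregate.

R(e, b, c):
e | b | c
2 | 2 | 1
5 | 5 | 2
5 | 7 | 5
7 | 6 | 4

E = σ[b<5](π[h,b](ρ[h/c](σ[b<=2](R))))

Stepwise |·|:
  R → 4
  σ[b<=2](R) → 1
  ρ[h/c](σ[b<=2](R)) → 1
  π[h,b](ρ[h/c](σ[b<=2](R))) → 1
  σ[b<5](π[h,b](ρ[h/c](σ[b<=2](R)))) → 1

|E| = 1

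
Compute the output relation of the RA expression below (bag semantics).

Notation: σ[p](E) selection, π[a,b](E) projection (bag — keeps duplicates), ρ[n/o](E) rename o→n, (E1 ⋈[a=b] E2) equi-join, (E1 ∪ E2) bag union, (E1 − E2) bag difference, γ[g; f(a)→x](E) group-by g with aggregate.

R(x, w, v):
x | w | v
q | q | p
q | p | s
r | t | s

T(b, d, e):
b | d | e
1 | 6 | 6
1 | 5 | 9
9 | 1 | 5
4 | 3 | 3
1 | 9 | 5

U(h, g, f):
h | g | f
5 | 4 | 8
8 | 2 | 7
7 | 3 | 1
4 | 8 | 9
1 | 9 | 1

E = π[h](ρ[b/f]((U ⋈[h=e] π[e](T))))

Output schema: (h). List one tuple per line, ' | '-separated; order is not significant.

Stepwise |·|:
  U → 5
  T → 5
  π[e](T) → 5
  (U ⋈[h=e] π[e](T)) → 2
  ρ[b/f]((U ⋈[h=e] π[e](T))) → 2
  π[h](ρ[b/f]((U ⋈[h=e] π[e](T)))) → 2

== RESULT ==
h
5
5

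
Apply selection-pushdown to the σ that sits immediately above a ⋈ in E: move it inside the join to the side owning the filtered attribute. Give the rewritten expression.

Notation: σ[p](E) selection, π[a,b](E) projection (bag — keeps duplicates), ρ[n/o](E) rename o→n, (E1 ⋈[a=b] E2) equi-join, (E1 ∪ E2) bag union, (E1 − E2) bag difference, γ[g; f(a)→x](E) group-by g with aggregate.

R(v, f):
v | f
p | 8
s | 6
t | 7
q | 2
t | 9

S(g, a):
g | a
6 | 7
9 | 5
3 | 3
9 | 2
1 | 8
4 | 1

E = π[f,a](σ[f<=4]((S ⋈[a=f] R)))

σ filters on f, owned by the right side.
E' = π[f,a]((S ⋈[a=f] σ[f<=4](R)))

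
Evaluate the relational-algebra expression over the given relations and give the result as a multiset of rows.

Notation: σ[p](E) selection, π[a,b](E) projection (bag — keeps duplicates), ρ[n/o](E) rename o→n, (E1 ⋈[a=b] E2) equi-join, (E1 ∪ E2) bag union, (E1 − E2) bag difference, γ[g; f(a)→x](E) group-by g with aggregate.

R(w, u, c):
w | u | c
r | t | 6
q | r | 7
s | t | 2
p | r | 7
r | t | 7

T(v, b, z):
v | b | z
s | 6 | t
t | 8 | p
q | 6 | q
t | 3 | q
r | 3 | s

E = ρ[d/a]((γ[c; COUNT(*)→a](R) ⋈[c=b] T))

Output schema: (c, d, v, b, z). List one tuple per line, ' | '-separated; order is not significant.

Per-node cardinality:
  R → 5
  γ[c; COUNT(*)→a](R) → 3
  T → 5
  (γ[c; COUNT(*)→a](R) ⋈[c=b] T) → 2
  ρ[d/a]((γ[c; COUNT(*)→a](R) ⋈[c=b] T)) → 2

== RESULT ==
c | d | v | b | z
6 | 1 | q | 6 | q
6 | 1 | s | 6 | t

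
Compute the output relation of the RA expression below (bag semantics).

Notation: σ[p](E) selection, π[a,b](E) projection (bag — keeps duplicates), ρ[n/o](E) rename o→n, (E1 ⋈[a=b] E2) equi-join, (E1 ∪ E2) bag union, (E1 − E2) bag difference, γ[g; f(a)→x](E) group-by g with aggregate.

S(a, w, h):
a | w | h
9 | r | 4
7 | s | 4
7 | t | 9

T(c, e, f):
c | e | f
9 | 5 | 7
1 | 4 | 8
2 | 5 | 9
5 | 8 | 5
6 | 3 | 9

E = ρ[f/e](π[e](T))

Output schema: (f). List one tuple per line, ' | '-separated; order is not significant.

Stepwise |·|:
  T → 5
  π[e](T) → 5
  ρ[f/e](π[e](T)) → 5

== RESULT ==
f
3
4
5
5
8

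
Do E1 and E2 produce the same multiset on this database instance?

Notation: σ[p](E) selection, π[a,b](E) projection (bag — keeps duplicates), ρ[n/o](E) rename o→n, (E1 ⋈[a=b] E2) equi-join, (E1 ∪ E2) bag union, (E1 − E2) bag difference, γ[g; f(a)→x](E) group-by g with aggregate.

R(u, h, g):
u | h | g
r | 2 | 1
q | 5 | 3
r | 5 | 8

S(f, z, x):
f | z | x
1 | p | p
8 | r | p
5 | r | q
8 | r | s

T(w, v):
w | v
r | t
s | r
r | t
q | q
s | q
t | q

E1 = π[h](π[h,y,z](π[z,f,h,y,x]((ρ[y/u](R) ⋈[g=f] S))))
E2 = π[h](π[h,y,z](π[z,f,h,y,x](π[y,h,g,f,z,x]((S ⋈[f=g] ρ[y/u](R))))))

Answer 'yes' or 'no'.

E1 subexpression sizes:
  R → 3
  ρ[y/u](R) → 3
  S → 4
  (ρ[y/u](R) ⋈[g=f] S) → 3
  π[z,f,h,y,x]((ρ[y/u](R) ⋈[g=f] S)) → 3
  π[h,y,z](π[z,f,h,y,x]((ρ[y/u](R) ⋈[g=f] S))) → 3
  π[h](π[h,y,z](π[z,f,h,y,x]((ρ[y/u](R) ⋈[g=f] S)))) → 3
E2 subexpression sizes:
  S → 4
  R → 3
  ρ[y/u](R) → 3
  (S ⋈[f=g] ρ[y/u](R)) → 3
  π[y,h,g,f,z,x]((S ⋈[f=g] ρ[y/u](R))) → 3
  π[z,f,h,y,x](π[y,h,g,f,z,x]((S ⋈[f=g] ρ[y/u](R)))) → 3
  π[h,y,z](π[z,f,h,y,x](π[y,h,g,f,z,x]((S ⋈[f=g] ρ[y/u](R))))) → 3
  π[h](π[h,y,z](π[z,f,h,y,x](π[y,h,g,f,z,x]((S ⋈[f=g] ρ[y/u](R)))))) → 3

E1 and E2 produce the same multiset:
h
2
5
5

yes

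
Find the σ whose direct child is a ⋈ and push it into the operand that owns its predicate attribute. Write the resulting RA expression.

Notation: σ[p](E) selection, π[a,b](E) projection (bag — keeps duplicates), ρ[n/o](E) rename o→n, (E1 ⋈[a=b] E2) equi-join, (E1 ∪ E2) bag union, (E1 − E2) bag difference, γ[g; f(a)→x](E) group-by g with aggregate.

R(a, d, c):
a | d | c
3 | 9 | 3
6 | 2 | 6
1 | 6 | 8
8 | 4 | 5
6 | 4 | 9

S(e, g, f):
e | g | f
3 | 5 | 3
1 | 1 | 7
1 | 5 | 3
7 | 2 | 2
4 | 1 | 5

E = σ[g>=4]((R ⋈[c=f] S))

σ filters on g, owned by the right side.
E' = (R ⋈[c=f] σ[g>=4](S))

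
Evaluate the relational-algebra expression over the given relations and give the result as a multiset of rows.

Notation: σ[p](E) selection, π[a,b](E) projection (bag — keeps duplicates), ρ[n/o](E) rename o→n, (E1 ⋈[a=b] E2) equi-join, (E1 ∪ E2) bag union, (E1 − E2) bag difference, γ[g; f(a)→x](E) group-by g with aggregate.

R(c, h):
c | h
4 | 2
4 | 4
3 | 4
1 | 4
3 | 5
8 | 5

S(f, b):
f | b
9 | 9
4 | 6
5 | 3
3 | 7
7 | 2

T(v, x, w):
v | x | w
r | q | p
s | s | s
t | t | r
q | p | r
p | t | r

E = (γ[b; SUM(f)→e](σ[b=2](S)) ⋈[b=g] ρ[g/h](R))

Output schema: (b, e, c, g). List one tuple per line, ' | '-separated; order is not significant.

Row counts bottom-up:
  S → 5
  σ[b=2](S) → 1
  γ[b; SUM(f)→e](σ[b=2](S)) → 1
  R → 6
  ρ[g/h](R) → 6
  (γ[b; SUM(f)→e](σ[b=2](S)) ⋈[b=g] ρ[g/h](R)) → 1

== RESULT ==
b | e | c | g
2 | 7 | 4 | 2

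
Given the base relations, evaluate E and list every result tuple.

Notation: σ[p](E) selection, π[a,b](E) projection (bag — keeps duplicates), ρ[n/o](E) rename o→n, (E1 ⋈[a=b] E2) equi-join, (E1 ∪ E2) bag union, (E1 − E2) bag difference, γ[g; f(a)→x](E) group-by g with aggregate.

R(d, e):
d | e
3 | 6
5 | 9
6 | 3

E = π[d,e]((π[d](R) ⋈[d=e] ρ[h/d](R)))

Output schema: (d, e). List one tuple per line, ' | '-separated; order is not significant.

Subexpression sizes:
  R → 3
  π[d](R) → 3
  R → 3
  ρ[h/d](R) → 3
  (π[d](R) ⋈[d=e] ρ[h/d](R)) → 2
  π[d,e]((π[d](R) ⋈[d=e] ρ[h/d](R))) → 2

== RESULT ==
d | e
3 | 3
6 | 6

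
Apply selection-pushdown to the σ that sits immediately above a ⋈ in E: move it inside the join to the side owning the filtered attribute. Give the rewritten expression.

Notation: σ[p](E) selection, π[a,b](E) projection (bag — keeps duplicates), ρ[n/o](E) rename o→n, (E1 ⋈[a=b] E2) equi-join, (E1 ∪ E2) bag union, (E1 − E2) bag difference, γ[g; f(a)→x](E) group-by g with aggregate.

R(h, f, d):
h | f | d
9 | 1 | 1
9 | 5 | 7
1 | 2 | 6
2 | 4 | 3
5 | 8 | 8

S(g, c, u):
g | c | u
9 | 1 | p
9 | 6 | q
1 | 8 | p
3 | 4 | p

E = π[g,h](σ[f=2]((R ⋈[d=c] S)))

σ filters on f, owned by the left side.
E' = π[g,h]((σ[f=2](R) ⋈[d=c] S))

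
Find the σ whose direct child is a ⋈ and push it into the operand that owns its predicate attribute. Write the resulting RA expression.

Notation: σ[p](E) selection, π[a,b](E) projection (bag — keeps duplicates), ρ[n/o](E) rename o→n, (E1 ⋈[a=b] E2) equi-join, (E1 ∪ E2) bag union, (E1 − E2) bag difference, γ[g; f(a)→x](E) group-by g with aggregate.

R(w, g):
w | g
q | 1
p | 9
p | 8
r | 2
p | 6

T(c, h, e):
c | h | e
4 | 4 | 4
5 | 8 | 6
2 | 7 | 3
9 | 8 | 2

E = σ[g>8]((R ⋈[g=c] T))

σ filters on g, owned by the left side.
E' = (σ[g>8](R) ⋈[g=c] T)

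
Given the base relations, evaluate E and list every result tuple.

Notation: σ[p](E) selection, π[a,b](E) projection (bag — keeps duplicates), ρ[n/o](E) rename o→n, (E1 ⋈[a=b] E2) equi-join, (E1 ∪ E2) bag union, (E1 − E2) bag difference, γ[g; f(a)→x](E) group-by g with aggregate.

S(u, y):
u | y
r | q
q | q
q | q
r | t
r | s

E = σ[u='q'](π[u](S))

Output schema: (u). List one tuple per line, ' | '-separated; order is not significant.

Stepwise |·|:
  S → 5
  π[u](S) → 5
  σ[u='q'](π[u](S)) → 2

== RESULT ==
u
q
q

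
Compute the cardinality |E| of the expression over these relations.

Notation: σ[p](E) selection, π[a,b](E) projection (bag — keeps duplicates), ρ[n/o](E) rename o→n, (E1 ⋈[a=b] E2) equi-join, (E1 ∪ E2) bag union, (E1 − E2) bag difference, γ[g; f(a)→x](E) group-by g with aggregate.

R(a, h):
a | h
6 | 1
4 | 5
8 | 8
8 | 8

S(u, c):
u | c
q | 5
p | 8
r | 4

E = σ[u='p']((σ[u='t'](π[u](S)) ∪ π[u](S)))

Stepwise |·|:
  S → 3
  π[u](S) → 3
  σ[u='t'](π[u](S)) → 0
  S → 3
  π[u](S) → 3
  (σ[u='t'](π[u](S)) ∪ π[u](S)) → 3
  σ[u='p']((σ[u='t'](π[u](S)) ∪ π[u](S))) → 1

|E| = 1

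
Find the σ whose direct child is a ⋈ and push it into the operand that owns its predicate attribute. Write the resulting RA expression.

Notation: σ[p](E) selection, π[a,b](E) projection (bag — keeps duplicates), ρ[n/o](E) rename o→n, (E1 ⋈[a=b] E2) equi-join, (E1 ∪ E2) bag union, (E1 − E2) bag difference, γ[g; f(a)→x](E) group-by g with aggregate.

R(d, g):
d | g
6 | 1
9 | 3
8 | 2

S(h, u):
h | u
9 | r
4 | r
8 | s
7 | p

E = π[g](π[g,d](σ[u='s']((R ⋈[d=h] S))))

σ filters on u, owned by the right side.
E' = π[g](π[g,d]((R ⋈[d=h] σ[u='s'](S))))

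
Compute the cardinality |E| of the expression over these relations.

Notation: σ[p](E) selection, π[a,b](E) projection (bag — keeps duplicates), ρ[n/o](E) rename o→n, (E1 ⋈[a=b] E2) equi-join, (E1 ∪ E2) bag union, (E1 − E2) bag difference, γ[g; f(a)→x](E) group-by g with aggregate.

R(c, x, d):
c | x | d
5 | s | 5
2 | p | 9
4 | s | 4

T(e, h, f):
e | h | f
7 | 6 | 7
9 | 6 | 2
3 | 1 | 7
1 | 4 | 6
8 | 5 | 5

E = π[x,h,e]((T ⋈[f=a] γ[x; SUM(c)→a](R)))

Subexpression sizes:
  T → 5
  R → 3
  γ[x; SUM(c)→a](R) → 2
  (T ⋈[f=a] γ[x; SUM(c)→a](R)) → 1
  π[x,h,e]((T ⋈[f=a] γ[x; SUM(c)→a](R))) → 1

|E| = 1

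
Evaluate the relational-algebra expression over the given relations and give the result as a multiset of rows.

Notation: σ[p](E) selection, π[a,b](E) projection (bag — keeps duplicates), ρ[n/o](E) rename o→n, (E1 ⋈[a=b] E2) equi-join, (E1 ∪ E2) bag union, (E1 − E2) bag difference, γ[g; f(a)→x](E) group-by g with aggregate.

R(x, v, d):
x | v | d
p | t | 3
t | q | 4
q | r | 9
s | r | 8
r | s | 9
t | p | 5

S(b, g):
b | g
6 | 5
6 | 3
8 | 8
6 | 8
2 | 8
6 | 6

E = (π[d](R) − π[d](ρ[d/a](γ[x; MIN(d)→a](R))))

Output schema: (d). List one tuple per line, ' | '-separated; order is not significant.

Per-node cardinality:
  R → 6
  π[d](R) → 6
  R → 6
  γ[x; MIN(d)→a](R) → 5
  ρ[d/a](γ[x; MIN(d)→a](R)) → 5
  π[d](ρ[d/a](γ[x; MIN(d)→a](R))) → 5
  (π[d](R) − π[d](ρ[d/a](γ[x; MIN(d)→a](R)))) → 1

== RESULT ==
d
5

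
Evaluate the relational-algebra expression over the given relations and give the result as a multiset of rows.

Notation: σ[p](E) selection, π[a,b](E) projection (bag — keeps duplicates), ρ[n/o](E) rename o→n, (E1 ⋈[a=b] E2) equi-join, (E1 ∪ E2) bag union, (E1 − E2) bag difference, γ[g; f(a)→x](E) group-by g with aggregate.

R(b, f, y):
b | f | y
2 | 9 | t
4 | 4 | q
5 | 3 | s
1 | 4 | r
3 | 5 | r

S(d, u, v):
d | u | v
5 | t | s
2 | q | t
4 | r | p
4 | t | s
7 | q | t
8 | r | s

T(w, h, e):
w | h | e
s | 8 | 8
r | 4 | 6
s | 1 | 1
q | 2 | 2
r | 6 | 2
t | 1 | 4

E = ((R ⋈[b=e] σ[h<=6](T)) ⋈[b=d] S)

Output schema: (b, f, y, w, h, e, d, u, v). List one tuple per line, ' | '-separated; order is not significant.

Per-node cardinality:
  R → 5
  T → 6
  σ[h<=6](T) → 5
  (R ⋈[b=e] σ[h<=6](T)) → 4
  S → 6
  ((R ⋈[b=e] σ[h<=6](T)) ⋈[b=d] S) → 4

== RESULT ==
b | f | y | w | h | e | d | u | v
2 | 9 | t | q | 2 | 2 | 2 | q | t
2 | 9 | t | r | 6 | 2 | 2 | q | t
4 | 4 | q | t | 1 | 4 | 4 | r | p
4 | 4 | q | t | 1 | 4 | 4 | t | s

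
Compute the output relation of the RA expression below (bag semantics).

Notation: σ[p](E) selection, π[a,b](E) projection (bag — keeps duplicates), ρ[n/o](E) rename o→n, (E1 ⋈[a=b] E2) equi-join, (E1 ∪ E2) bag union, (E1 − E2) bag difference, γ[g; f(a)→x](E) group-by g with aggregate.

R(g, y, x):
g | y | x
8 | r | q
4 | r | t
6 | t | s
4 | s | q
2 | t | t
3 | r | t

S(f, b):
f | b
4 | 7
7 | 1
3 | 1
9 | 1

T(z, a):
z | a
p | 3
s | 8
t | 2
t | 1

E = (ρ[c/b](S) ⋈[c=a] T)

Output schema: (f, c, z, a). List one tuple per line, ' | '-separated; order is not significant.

Stepwise |·|:
  S → 4
  ρ[c/b](S) → 4
  T → 4
  (ρ[c/b](S) ⋈[c=a] T) → 3

== RESULT ==
f | c | z | a
3 | 1 | t | 1
7 | 1 | t | 1
9 | 1 | t | 1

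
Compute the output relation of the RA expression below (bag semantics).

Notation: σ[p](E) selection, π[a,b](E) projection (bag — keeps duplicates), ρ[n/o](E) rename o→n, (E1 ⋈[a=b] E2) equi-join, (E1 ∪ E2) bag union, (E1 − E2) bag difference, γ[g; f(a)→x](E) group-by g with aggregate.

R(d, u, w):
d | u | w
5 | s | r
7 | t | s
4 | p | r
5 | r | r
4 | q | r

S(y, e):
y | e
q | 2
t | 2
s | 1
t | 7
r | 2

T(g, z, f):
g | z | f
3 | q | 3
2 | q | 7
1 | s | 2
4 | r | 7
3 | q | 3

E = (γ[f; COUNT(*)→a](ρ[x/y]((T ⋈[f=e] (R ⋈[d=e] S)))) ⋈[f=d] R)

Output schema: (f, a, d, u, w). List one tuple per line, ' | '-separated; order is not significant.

Per-node cardinality:
  T → 5
  R → 5
  S → 5
  (R ⋈[d=e] S) → 1
  (T ⋈[f=e] (R ⋈[d=e] S)) → 2
  ρ[x/y]((T ⋈[f=e] (R ⋈[d=e] S))) → 2
  γ[f; COUNT(*)→a](ρ[x/y]((T ⋈[f=e] (R ⋈[d=e] S)))) → 1
  R → 5
  (γ[f; COUNT(*)→a](ρ[x/y]((T ⋈[f=e] (R ⋈[d=e] S)))) ⋈[f=d] R) → 1

== RESULT ==
f | a | d | u | w
7 | 2 | 7 | t | s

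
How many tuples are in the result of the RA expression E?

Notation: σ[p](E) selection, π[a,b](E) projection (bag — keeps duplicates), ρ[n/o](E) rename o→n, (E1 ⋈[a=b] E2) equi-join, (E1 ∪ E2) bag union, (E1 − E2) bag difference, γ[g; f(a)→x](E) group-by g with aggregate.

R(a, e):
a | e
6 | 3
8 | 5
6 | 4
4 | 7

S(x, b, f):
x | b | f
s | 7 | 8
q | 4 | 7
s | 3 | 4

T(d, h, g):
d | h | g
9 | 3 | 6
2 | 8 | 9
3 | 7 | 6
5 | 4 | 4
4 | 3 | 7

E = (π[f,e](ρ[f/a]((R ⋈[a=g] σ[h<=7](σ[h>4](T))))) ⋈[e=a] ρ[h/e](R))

Per-node cardinality:
  R → 4
  T → 5
  σ[h>4](T) → 2
  σ[h<=7](σ[h>4](T)) → 1
  (R ⋈[a=g] σ[h<=7](σ[h>4](T))) → 2
  ρ[f/a]((R ⋈[a=g] σ[h<=7](σ[h>4](T)))) → 2
  π[f,e](ρ[f/a]((R ⋈[a=g] σ[h<=7](σ[h>4](T))))) → 2
  R → 4
  ρ[h/e](R) → 4
  (π[f,e](ρ[f/a]((R ⋈[a=g] σ[h<=7](σ[h>4](T))))) ⋈[e=a] ρ[h/e](R)) → 1

|E| = 1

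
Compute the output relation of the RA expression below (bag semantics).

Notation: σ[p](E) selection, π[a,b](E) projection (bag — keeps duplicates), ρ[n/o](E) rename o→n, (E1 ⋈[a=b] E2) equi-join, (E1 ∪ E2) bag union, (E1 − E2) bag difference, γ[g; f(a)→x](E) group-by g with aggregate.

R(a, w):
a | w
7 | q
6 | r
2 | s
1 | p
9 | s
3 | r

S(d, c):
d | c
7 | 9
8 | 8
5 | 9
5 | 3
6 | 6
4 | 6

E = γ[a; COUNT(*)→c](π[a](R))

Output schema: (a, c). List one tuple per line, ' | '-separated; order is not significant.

Row counts bottom-up:
  R → 6
  π[a](R) → 6
  γ[a; COUNT(*)→c](π[a](R)) → 6

== RESULT ==
a | c
1 | 1
2 | 1
3 | 1
6 | 1
7 | 1
9 | 1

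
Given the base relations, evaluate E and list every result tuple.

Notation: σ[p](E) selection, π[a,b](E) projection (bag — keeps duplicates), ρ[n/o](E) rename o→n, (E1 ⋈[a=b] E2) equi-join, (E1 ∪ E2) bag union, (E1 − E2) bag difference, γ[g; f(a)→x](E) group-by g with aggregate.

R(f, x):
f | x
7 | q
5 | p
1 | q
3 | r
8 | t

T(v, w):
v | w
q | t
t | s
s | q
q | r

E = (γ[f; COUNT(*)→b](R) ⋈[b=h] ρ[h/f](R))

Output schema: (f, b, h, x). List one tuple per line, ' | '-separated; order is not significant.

Subexpression sizes:
  R → 5
  γ[f; COUNT(*)→b](R) → 5
  R → 5
  ρ[h/f](R) → 5
  (γ[f; COUNT(*)→b](R) ⋈[b=h] ρ[h/f](R)) → 5

== RESULT ==
f | b | h | x
1 | 1 | 1 | q
3 | 1 | 1 | q
5 | 1 | 1 | q
7 | 1 | 1 | q
8 | 1 | 1 | q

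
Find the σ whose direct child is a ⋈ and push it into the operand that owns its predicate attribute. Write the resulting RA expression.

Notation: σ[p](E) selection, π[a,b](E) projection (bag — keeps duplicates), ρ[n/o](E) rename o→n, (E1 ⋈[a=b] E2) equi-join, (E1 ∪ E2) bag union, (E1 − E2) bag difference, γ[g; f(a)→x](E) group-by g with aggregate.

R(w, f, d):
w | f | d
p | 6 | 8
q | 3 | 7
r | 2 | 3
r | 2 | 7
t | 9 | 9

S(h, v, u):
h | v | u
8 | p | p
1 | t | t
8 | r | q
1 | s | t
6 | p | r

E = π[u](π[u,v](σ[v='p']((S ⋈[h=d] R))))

σ filters on v, owned by the left side.
E' = π[u](π[u,v]((σ[v='p'](S) ⋈[h=d] R)))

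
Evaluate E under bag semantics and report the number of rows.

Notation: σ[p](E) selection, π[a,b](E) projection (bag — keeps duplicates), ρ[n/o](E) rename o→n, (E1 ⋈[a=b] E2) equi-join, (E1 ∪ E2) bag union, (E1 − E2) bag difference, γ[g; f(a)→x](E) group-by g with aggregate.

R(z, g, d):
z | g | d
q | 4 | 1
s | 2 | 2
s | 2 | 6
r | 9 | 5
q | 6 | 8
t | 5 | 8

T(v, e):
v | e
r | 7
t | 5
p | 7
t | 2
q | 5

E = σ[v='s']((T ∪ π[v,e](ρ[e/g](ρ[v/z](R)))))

Row counts bottom-up:
  T → 5
  R → 6
  ρ[v/z](R) → 6
  ρ[e/g](ρ[v/z](R)) → 6
  π[v,e](ρ[e/g](ρ[v/z](R))) → 6
  (T ∪ π[v,e](ρ[e/g](ρ[v/z](R)))) → 11
  σ[v='s']((T ∪ π[v,e](ρ[e/g](ρ[v/z](R))))) → 2

|E| = 2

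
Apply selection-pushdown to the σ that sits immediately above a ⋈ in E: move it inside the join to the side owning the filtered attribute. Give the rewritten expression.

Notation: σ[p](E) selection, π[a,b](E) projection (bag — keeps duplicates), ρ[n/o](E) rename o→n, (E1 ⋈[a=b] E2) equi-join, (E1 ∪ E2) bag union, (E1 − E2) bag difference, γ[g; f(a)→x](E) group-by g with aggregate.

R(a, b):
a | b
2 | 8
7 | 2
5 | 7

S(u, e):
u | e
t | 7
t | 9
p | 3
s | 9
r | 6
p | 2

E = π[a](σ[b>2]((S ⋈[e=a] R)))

σ filters on b, owned by the right side.
E' = π[a]((S ⋈[e=a] σ[b>2](R)))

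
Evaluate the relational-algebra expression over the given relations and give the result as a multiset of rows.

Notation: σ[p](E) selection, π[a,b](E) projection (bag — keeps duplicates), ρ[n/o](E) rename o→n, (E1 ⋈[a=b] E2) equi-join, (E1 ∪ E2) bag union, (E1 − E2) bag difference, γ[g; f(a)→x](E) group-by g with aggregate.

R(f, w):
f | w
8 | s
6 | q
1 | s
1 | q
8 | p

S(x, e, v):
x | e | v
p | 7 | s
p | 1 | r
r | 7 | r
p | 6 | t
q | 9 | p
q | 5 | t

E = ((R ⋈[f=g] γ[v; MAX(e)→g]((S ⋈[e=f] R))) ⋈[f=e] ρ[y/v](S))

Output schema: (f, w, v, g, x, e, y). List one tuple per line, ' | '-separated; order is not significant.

Stepwise |·|:
  R → 5
  S → 6
  R → 5
  (S ⋈[e=f] R) → 3
  γ[v; MAX(e)→g]((S ⋈[e=f] R)) → 2
  (R ⋈[f=g] γ[v; MAX(e)→g]((S ⋈[e=f] R))) → 3
  S → 6
  ρ[y/v](S) → 6
  ((R ⋈[f=g] γ[v; MAX(e)→g]((S ⋈[e=f] R))) ⋈[f=e] ρ[y/v](S)) → 3

== RESULT ==
f | w | v | g | x | e | y
1 | q | r | 1 | p | 1 | r
1 | s | r | 1 | p | 1 | r
6 | q | t | 6 | p | 6 | t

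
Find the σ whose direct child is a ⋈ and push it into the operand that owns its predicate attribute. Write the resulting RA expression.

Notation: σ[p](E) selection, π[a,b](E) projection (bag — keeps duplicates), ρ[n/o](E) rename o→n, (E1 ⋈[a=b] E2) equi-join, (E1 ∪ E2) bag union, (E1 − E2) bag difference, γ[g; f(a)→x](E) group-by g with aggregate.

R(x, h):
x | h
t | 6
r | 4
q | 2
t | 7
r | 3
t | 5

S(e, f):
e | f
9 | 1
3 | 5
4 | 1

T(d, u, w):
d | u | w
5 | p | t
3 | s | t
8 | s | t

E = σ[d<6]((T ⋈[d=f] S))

σ filters on d, owned by the left side.
E' = (σ[d<6](T) ⋈[d=f] S)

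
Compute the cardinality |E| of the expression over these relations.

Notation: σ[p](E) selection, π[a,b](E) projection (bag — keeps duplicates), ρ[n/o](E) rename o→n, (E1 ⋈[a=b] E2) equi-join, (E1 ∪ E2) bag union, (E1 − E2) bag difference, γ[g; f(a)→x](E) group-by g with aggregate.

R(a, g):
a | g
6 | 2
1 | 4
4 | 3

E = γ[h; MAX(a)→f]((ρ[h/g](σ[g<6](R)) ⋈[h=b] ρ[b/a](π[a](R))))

Stepwise |·|:
  R → 3
  σ[g<6](R) → 3
  ρ[h/g](σ[g<6](R)) → 3
  R → 3
  π[a](R) → 3
  ρ[b/a](π[a](R)) → 3
  (ρ[h/g](σ[g<6](R)) ⋈[h=b] ρ[b/a](π[a](R))) → 1
  γ[h; MAX(a)→f]((ρ[h/g](σ[g<6](R)) ⋈[h=b] ρ[b/a](π[a](R)))) → 1

|E| = 1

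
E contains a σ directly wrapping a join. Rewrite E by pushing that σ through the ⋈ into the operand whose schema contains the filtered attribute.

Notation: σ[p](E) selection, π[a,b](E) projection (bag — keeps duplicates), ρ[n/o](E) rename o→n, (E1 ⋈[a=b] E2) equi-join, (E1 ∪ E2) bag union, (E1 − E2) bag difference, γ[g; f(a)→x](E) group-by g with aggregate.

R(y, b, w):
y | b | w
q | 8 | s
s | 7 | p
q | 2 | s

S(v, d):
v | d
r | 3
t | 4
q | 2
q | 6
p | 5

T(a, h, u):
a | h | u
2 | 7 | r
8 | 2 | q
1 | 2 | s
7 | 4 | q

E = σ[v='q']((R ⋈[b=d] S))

σ filters on v, owned by the right side.
E' = (R ⋈[b=d] σ[v='q'](S))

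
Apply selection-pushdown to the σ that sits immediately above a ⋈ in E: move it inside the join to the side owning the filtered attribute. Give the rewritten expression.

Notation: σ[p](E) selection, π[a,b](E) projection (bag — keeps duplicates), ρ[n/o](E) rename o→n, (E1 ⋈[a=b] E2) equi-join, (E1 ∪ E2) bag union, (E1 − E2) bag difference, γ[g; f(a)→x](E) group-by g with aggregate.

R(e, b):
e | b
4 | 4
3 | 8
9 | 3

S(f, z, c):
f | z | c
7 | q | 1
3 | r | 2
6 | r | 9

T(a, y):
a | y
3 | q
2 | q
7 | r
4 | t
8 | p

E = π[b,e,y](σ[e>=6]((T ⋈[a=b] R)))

σ filters on e, owned by the right side.
E' = π[b,e,y]((T ⋈[a=b] σ[e>=6](R)))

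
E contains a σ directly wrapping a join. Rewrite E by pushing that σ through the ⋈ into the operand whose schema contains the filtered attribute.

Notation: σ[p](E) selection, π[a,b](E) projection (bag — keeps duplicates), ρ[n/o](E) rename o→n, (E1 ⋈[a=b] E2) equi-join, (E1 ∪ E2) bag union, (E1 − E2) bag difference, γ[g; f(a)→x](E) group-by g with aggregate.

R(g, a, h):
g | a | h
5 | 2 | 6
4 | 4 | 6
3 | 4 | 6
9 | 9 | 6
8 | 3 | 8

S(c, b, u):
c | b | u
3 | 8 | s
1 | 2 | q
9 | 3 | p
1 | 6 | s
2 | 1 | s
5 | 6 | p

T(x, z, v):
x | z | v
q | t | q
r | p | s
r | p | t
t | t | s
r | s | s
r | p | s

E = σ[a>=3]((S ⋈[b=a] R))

σ filters on a, owned by the right side.
E' = (S ⋈[b=a] σ[a>=3](R))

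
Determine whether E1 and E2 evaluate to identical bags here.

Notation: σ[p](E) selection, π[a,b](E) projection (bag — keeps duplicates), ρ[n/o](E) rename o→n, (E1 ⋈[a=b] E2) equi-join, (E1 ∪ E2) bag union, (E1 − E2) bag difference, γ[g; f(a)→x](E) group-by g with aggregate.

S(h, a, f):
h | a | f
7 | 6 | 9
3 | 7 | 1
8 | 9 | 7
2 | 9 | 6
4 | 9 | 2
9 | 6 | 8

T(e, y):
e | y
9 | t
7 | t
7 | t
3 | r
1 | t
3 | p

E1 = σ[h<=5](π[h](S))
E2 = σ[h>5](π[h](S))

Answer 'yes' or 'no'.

E1 subexpression sizes:
  S → 6
  π[h](S) → 6
  σ[h<=5](π[h](S)) → 3
E2 subexpression sizes:
  S → 6
  π[h](S) → 6
  σ[h>5](π[h](S)) → 3

E1 result:
h
2
3
4
E2 result:
h
7
8
9
Witness: (7,) appears 0× in E1 but 1× in E2.

no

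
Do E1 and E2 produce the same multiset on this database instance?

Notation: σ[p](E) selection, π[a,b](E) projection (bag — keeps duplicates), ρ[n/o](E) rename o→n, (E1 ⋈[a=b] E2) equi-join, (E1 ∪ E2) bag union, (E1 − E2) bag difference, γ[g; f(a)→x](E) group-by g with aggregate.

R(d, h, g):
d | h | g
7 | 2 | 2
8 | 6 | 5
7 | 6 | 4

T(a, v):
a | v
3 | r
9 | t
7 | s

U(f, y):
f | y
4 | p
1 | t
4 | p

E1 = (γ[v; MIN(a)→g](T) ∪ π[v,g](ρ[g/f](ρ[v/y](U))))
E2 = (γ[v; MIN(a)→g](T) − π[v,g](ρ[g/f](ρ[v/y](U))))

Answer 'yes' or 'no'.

E1 stepwise |·|:
  T → 3
  γ[v; MIN(a)→g](T) → 3
  U → 3
  ρ[v/y](U) → 3
  ρ[g/f](ρ[v/y](U)) → 3
  π[v,g](ρ[g/f](ρ[v/y](U))) → 3
  (γ[v; MIN(a)→g](T) ∪ π[v,g](ρ[g/f](ρ[v/y](U)))) → 6
E2 stepwise |·|:
  T → 3
  γ[v; MIN(a)→g](T) → 3
  U → 3
  ρ[v/y](U) → 3
  ρ[g/f](ρ[v/y](U)) → 3
  π[v,g](ρ[g/f](ρ[v/y](U))) → 3
  (γ[v; MIN(a)→g](T) − π[v,g](ρ[g/f](ρ[v/y](U)))) → 3

E1 result:
v | g
p | 4
p | 4
r | 3
s | 7
t | 1
t | 9
E2 result:
v | g
r | 3
s | 7
t | 9
Witness: ('p', 4) appears 2× in E1 but 0× in E2.

no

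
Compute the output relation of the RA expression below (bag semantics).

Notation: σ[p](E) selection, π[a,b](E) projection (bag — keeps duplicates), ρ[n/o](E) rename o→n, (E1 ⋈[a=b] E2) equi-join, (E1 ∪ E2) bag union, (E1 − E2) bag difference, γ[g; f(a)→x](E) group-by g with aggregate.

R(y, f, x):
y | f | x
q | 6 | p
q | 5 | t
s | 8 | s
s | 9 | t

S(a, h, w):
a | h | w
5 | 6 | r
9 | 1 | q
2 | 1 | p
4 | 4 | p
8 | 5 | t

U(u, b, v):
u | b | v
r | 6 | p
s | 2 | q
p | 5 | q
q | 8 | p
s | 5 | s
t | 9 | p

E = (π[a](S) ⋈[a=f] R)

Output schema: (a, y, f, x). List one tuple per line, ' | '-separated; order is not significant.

Subexpression sizes:
  S → 5
  π[a](S) → 5
  R → 4
  (π[a](S) ⋈[a=f] R) → 3

== RESULT ==
a | y | f | x
5 | q | 5 | t
8 | s | 8 | s
9 | s | 9 | t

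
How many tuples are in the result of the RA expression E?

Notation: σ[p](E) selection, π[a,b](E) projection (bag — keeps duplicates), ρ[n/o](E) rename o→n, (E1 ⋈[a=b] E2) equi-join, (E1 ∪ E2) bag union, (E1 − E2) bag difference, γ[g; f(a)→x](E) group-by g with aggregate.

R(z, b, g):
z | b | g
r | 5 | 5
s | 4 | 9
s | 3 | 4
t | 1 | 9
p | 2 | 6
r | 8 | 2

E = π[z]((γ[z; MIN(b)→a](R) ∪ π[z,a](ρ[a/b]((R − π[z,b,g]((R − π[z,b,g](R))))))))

Subexpression sizes:
  R → 6
  γ[z; MIN(b)→a](R) → 4
  R → 6
  R → 6
  R → 6
  π[z,b,g](R) → 6
  (R − π[z,b,g](R)) → 0
  π[z,b,g]((R − π[z,b,g](R))) → 0
  (R − π[z,b,g]((R − π[z,b,g](R)))) → 6
  ρ[a/b]((R − π[z,b,g]((R − π[z,b,g](R))))) → 6
  π[z,a](ρ[a/b]((R − π[z,b,g]((R − π[z,b,g](R)))))) → 6
  (γ[z; MIN(b)→a](R) ∪ π[z,a](ρ[a/b]((R − π[z,b,g]((R − π[z,b,g](R))))))) → 10
  π[z]((γ[z; MIN(b)→a](R) ∪ π[z,a](ρ[a/b]((R − π[z,b,g]((R − π[z,b,g](R)))))))) → 10

|E| = 10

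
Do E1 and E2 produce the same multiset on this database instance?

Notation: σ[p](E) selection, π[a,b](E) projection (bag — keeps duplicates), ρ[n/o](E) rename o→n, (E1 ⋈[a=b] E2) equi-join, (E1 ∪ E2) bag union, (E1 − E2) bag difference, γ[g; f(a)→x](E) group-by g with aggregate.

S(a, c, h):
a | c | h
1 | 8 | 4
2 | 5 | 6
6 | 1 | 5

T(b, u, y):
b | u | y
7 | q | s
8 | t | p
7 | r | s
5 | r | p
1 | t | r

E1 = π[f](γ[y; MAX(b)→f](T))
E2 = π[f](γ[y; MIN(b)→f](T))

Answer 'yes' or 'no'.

E1 subexpression sizes:
  T → 5
  γ[y; MAX(b)→f](T) → 3
  π[f](γ[y; MAX(b)→f](T)) → 3
E2 subexpression sizes:
  T → 5
  γ[y; MIN(b)→f](T) → 3
  π[f](γ[y; MIN(b)→f](T)) → 3

E1 result:
f
1
7
8
E2 result:
f
1
5
7
Witness: (5,) appears 0× in E1 but 1× in E2.

no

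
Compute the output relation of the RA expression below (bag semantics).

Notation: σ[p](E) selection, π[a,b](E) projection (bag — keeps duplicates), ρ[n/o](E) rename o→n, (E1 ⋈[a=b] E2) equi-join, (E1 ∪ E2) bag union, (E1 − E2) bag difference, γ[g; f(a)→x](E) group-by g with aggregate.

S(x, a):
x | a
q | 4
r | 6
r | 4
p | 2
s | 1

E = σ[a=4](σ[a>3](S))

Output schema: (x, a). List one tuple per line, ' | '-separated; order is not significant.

Subexpression sizes:
  S → 5
  σ[a>3](S) → 3
  σ[a=4](σ[a>3](S)) → 2

== RESULT ==
x | a
q | 4
r | 4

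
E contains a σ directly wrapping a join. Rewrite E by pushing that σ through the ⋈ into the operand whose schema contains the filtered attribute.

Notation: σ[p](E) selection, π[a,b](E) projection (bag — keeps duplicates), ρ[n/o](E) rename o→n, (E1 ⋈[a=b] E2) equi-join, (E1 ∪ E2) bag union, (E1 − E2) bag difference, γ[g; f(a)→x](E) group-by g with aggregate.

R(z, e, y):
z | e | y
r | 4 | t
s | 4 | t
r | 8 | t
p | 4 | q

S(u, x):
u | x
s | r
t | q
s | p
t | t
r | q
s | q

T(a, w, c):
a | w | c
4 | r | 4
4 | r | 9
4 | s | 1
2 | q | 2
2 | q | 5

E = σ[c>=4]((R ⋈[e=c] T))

σ filters on c, owned by the right side.
E' = (R ⋈[e=c] σ[c>=4](T))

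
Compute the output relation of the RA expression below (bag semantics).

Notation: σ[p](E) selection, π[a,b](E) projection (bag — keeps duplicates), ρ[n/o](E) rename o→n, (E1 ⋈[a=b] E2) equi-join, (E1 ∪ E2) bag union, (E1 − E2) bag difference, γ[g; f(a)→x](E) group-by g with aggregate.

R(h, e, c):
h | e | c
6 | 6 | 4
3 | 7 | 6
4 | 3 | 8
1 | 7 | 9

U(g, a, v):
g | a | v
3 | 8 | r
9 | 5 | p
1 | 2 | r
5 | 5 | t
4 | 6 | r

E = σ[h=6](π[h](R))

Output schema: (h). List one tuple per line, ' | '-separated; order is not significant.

Per-node cardinality:
  R → 4
  π[h](R) → 4
  σ[h=6](π[h](R)) → 1

== RESULT ==
h
6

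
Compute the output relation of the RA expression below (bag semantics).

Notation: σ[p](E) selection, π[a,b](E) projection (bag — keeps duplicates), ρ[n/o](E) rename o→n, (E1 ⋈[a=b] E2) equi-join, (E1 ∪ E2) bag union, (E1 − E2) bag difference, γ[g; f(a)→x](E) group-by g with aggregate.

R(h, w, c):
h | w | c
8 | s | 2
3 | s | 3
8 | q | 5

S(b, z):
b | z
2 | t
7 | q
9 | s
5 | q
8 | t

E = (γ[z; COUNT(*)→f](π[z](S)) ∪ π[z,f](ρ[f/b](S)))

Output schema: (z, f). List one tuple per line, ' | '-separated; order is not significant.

Per-node cardinality:
  S → 5
  π[z](S) → 5
  γ[z; COUNT(*)→f](π[z](S)) → 3
  S → 5
  ρ[f/b](S) → 5
  π[z,f](ρ[f/b](S)) → 5
  (γ[z; COUNT(*)→f](π[z](S)) ∪ π[z,f](ρ[f/b](S))) → 8

== RESULT ==
z | f
q | 2
q | 5
q | 7
s | 1
s | 9
t | 2
t | 2
t | 8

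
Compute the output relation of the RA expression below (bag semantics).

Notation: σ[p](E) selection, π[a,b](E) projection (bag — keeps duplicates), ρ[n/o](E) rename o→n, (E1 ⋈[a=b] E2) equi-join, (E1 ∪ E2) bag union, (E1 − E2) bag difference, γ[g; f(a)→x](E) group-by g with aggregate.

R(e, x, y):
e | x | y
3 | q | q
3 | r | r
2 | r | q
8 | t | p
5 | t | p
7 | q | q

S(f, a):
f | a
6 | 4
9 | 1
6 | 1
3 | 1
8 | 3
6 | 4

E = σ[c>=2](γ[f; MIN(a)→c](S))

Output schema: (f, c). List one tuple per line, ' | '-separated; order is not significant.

Per-node cardinality:
  S → 6
  γ[f; MIN(a)→c](S) → 4
  σ[c>=2](γ[f; MIN(a)→c](S)) → 1

== RESULT ==
f | c
8 | 3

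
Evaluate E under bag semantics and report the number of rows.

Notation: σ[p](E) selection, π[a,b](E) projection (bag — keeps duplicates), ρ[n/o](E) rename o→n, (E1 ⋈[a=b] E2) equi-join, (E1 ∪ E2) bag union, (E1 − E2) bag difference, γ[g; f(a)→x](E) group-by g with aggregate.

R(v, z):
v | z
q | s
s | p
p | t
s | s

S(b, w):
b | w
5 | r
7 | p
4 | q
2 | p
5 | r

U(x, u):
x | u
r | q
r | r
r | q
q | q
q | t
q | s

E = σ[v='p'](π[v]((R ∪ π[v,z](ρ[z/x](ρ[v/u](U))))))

Subexpression sizes:
  R → 4
  U → 6
  ρ[v/u](U) → 6
  ρ[z/x](ρ[v/u](U)) → 6
  π[v,z](ρ[z/x](ρ[v/u](U))) → 6
  (R ∪ π[v,z](ρ[z/x](ρ[v/u](U)))) → 10
  π[v]((R ∪ π[v,z](ρ[z/x](ρ[v/u](U))))) → 10
  σ[v='p'](π[v]((R ∪ π[v,z](ρ[z/x](ρ[v/u](U)))))) → 1

|E| = 1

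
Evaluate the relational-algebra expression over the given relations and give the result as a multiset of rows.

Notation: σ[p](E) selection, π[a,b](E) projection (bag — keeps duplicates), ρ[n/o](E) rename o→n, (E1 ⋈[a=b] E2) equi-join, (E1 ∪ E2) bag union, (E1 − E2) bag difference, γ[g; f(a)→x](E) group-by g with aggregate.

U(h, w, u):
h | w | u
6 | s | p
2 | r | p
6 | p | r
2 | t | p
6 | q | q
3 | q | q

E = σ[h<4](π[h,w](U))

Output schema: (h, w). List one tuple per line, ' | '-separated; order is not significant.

Stepwise |·|:
  U → 6
  π[h,w](U) → 6
  σ[h<4](π[h,w](U)) → 3

== RESULT ==
h | w
2 | r
2 | t
3 | q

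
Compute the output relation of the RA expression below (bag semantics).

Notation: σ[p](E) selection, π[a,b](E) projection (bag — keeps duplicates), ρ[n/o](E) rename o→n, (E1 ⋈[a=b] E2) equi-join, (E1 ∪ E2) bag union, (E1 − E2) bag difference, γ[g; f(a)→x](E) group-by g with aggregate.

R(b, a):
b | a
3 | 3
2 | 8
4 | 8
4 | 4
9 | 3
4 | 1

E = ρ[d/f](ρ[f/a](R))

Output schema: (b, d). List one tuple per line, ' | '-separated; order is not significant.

Per-node cardinality:
  R → 6
  ρ[f/a](R) → 6
  ρ[d/f](ρ[f/a](R)) → 6

== RESULT ==
b | d
2 | 8
3 | 3
4 | 1
4 | 4
4 | 8
9 | 3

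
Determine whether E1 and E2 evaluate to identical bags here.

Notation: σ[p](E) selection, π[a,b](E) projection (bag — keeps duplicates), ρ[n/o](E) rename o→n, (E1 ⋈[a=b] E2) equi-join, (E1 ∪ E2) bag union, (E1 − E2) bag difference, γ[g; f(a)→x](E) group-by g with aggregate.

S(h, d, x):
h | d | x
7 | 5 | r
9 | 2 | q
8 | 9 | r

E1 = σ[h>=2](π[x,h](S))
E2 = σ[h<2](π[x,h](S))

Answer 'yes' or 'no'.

E1 stepwise |·|:
  S → 3
  π[x,h](S) → 3
  σ[h>=2](π[x,h](S)) → 3
E2 stepwise |·|:
  S → 3
  π[x,h](S) → 3
  σ[h<2](π[x,h](S)) → 0

E1 result:
x | h
q | 9
r | 7
r | 8
E2 result:
x | h
(0 rows)
Witness: ('q', 9) appears 1× in E1 but 0× in E2.

no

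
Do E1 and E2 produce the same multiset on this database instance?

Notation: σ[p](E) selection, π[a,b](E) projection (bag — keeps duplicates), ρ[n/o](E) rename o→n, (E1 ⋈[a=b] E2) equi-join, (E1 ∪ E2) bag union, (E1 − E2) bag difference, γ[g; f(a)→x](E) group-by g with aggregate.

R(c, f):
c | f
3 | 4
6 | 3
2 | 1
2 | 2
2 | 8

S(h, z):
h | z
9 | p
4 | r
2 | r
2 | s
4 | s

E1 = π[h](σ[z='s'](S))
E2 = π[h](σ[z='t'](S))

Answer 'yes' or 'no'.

E1 stepwise |·|:
  S → 5
  σ[z='s'](S) → 2
  π[h](σ[z='s'](S)) → 2
E2 stepwise |·|:
  S → 5
  σ[z='t'](S) → 0
  π[h](σ[z='t'](S)) → 0

E1 result:
h
2
4
E2 result:
h
(0 rows)
Witness: (2,) appears 1× in E1 but 0× in E2.

no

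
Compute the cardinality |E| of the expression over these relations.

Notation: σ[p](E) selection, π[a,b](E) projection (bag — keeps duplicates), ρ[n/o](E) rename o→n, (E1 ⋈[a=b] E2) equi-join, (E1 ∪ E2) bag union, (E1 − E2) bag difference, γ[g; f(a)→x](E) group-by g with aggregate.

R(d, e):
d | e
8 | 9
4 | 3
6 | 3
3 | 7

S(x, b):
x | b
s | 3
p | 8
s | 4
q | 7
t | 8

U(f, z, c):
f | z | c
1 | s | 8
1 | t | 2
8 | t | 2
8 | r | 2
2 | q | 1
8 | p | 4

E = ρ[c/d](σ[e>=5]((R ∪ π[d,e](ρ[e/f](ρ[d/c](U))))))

Subexpression sizes:
  R → 4
  U → 6
  ρ[d/c](U) → 6
  ρ[e/f](ρ[d/c](U)) → 6
  π[d,e](ρ[e/f](ρ[d/c](U))) → 6
  (R ∪ π[d,e](ρ[e/f](ρ[d/c](U)))) → 10
  σ[e>=5]((R ∪ π[d,e](ρ[e/f](ρ[d/c](U))))) → 5
  ρ[c/d](σ[e>=5]((R ∪ π[d,e](ρ[e/f](ρ[d/c](U)))))) → 5

|E| = 5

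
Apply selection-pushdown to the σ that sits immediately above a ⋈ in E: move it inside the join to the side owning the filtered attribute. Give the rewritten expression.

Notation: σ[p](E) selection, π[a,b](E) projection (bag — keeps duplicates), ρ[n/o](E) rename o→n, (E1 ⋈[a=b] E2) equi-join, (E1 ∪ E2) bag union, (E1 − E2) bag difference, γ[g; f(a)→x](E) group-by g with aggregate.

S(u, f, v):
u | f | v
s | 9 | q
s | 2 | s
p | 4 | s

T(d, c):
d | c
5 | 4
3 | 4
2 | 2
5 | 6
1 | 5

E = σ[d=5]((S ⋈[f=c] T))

σ filters on d, owned by the right side.
E' = (S ⋈[f=c] σ[d=5](T))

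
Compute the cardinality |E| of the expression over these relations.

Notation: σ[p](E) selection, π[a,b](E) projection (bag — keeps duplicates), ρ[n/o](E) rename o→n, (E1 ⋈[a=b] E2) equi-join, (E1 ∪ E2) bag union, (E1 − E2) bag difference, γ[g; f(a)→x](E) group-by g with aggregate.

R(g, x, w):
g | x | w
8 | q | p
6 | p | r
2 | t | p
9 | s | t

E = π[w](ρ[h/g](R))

Subexpression sizes:
  R → 4
  ρ[h/g](R) → 4
  π[w](ρ[h/g](R)) → 4

|E| = 4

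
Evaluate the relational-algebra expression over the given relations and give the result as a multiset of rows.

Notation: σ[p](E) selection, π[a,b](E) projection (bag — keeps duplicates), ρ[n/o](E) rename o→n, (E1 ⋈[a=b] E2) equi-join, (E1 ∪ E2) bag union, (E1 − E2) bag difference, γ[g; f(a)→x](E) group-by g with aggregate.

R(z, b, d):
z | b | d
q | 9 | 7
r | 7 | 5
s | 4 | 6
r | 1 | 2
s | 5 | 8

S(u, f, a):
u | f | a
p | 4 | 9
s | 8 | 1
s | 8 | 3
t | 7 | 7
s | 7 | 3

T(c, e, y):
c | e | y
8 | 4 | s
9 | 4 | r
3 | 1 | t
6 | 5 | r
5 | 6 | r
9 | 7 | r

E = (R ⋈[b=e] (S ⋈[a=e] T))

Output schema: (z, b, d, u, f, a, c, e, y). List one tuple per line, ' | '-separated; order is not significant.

Row counts bottom-up:
  R → 5
  S → 5
  T → 6
  (S ⋈[a=e] T) → 2
  (R ⋈[b=e] (S ⋈[a=e] T)) → 2

== RESULT ==
z | b | d | u | f | a | c | e | y
r | 1 | 2 | s | 8 | 1 | 3 | 1 | t
r | 7 | 5 | t | 7 | 7 | 9 | 7 | r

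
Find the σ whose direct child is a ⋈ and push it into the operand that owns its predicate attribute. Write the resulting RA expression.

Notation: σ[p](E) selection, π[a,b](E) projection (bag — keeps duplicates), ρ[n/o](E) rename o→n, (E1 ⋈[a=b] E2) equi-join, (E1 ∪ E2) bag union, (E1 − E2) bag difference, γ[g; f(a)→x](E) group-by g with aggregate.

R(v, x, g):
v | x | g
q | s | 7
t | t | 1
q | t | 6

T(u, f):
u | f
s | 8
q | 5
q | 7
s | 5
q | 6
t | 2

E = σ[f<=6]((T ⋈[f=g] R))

σ filters on f, owned by the left side.
E' = (σ[f<=6](T) ⋈[f=g] R)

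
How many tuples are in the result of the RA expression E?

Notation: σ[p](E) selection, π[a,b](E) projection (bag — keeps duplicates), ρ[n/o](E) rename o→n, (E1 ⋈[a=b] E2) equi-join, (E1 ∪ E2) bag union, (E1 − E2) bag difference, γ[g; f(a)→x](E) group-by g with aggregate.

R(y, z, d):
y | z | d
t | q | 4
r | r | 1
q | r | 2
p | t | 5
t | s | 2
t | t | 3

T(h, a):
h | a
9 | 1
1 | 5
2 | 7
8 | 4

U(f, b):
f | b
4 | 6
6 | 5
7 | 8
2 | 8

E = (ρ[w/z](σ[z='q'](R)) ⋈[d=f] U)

Subexpression sizes:
  R → 6
  σ[z='q'](R) → 1
  ρ[w/z](σ[z='q'](R)) → 1
  U → 4
  (ρ[w/z](σ[z='q'](R)) ⋈[d=f] U) → 1

|E| = 1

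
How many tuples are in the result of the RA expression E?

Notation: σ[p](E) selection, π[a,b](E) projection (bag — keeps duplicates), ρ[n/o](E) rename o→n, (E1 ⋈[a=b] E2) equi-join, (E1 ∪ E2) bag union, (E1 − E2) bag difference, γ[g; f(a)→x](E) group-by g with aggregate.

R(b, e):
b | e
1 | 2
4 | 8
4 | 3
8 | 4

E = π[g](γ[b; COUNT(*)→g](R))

Stepwise |·|:
  R → 4
  γ[b; COUNT(*)→g](R) → 3
  π[g](γ[b; COUNT(*)→g](R)) → 3

|E| = 3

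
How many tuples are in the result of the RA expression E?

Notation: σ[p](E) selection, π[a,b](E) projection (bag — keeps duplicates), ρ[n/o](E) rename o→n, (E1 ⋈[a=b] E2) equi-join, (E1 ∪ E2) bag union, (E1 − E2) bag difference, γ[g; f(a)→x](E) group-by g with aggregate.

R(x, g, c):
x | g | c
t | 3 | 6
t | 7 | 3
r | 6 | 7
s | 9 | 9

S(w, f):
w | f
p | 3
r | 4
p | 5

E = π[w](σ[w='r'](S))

Row counts bottom-up:
  S → 3
  σ[w='r'](S) → 1
  π[w](σ[w='r'](S)) → 1

|E| = 1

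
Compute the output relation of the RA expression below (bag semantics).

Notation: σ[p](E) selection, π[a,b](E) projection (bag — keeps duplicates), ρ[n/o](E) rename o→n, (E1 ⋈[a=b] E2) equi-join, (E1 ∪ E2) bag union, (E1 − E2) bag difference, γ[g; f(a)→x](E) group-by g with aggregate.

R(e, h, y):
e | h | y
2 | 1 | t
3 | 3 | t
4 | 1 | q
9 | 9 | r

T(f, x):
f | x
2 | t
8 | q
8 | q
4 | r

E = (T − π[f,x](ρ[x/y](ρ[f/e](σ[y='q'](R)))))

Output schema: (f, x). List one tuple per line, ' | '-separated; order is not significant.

Row counts bottom-up:
  T → 4
  R → 4
  σ[y='q'](R) → 1
  ρ[f/e](σ[y='q'](R)) → 1
  ρ[x/y](ρ[f/e](σ[y='q'](R))) → 1
  π[f,x](ρ[x/y](ρ[f/e](σ[y='q'](R)))) → 1
  (T − π[f,x](ρ[x/y](ρ[f/e](σ[y='q'](R))))) → 4

== RESULT ==
f | x
2 | t
4 | r
8 | q
8 | q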